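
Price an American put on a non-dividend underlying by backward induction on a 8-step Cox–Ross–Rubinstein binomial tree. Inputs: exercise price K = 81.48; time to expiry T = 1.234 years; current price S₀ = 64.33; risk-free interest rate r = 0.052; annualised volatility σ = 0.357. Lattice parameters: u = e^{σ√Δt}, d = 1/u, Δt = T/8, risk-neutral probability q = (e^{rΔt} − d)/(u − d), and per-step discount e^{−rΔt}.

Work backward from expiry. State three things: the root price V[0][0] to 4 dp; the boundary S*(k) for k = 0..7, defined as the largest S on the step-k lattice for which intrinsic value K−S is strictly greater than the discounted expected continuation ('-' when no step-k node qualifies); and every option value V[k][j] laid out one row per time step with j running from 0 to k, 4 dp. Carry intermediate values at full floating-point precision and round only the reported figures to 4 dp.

Δt=0.15425  u=1.15052  d=0.86918  q=0.49363  discount=0.99201
step 8 (expiry): payoffs max(K−S,0) = 60.5258 53.7431 44.7651 32.8809 17.1500 0.0000 0.0000 0.0000 0.0000
step 7: (k=7,j=0): S=24.1082, (K−S)⁺=57.3718, hold=56.7209 ⇒ V=57.3718 exercise | (k=7,j=1): S=31.9117, (K−S)⁺=49.5683, hold=48.9173 ⇒ V=49.5683 exercise | (k=7,j=2): S=42.2411, (K−S)⁺=39.2389, hold=38.5879 ⇒ V=39.2389 exercise | (k=7,j=3): S=55.9140, (K−S)⁺=25.5660, hold=24.9150 ⇒ V=25.5660 exercise | (k=7,j=4): S=74.0127, (K−S)⁺=7.4673, hold=8.6149 ⇒ V=8.6149 continue | (k=7,j=5): S=97.9697, (K−S)⁺=0.0000, hold=0.0000 ⇒ V=0.0000 continue | (k=7,j=6): S=129.6812, (K−S)⁺=0.0000, hold=0.0000 ⇒ V=0.0000 continue | (k=7,j=7): S=171.6573, (K−S)⁺=0.0000, hold=0.0000 ⇒ V=0.0000 continue  boundary S*=55.9140
step 6: (k=6,j=0): S=27.7369, (K−S)⁺=53.7431, hold=53.0922 ⇒ V=53.7431 exercise | (k=6,j=1): S=36.7149, (K−S)⁺=44.7651, hold=44.1141 ⇒ V=44.7651 exercise | (k=6,j=2): S=48.5991, (K−S)⁺=32.8809, hold=32.2300 ⇒ V=32.8809 exercise | (k=6,j=3): S=64.3300, (K−S)⁺=17.1500, hold=17.0610 ⇒ V=17.1500 exercise | (k=6,j=4): S=85.1528, (K−S)⁺=0.0000, hold=4.3275 ⇒ V=4.3275 continue | (k=6,j=5): S=112.7157, (K−S)⁺=0.0000, hold=0.0000 ⇒ V=0.0000 continue | (k=6,j=6): S=149.2003, (K−S)⁺=0.0000, hold=0.0000 ⇒ V=0.0000 continue  boundary S*=64.3300
step 5: (k=5,j=0): S=31.9117, (K−S)⁺=49.5683, hold=48.9173 ⇒ V=49.5683 exercise | (k=5,j=1): S=42.2411, (K−S)⁺=39.2389, hold=38.5879 ⇒ V=39.2389 exercise | (k=5,j=2): S=55.9140, (K−S)⁺=25.5660, hold=24.9150 ⇒ V=25.5660 exercise | (k=5,j=3): S=74.0127, (K−S)⁺=7.4673, hold=10.7340 ⇒ V=10.7340 continue | (k=5,j=4): S=97.9697, (K−S)⁺=0.0000, hold=2.1738 ⇒ V=2.1738 continue | (k=5,j=5): S=129.6812, (K−S)⁺=0.0000, hold=0.0000 ⇒ V=0.0000 continue  boundary S*=55.9140
step 4: (k=4,j=0): S=36.7149, (K−S)⁺=44.7651, hold=44.1141 ⇒ V=44.7651 exercise | (k=4,j=1): S=48.5991, (K−S)⁺=32.8809, hold=32.2300 ⇒ V=32.8809 exercise | (k=4,j=2): S=64.3300, (K−S)⁺=17.1500, hold=18.0987 ⇒ V=18.0987 continue | (k=4,j=3): S=85.1528, (K−S)⁺=0.0000, hold=6.4564 ⇒ V=6.4564 continue | (k=4,j=4): S=112.7157, (K−S)⁺=0.0000, hold=1.0920 ⇒ V=1.0920 continue  boundary S*=48.5991
step 3: (k=3,j=0): S=42.2411, (K−S)⁺=39.2389, hold=38.5879 ⇒ V=39.2389 exercise | (k=3,j=1): S=55.9140, (K−S)⁺=25.5660, hold=25.3796 ⇒ V=25.5660 exercise | (k=3,j=2): S=74.0127, (K−S)⁺=7.4673, hold=12.2531 ⇒ V=12.2531 continue | (k=3,j=3): S=97.9697, (K−S)⁺=0.0000, hold=3.7779 ⇒ V=3.7779 continue  boundary S*=55.9140
step 2: (k=2,j=0): S=48.5991, (K−S)⁺=32.8809, hold=32.2300 ⇒ V=32.8809 exercise | (k=2,j=1): S=64.3300, (K−S)⁺=17.1500, hold=18.8426 ⇒ V=18.8426 continue | (k=2,j=2): S=85.1528, (K−S)⁺=0.0000, hold=8.0050 ⇒ V=8.0050 continue  boundary S*=48.5991
step 1: (k=1,j=0): S=55.9140, (K−S)⁺=25.5660, hold=25.7439 ⇒ V=25.7439 continue | (k=1,j=1): S=74.0127, (K−S)⁺=7.4673, hold=13.3851 ⇒ V=13.3851 continue  boundary S*=-
step 0: (k=0,j=0): S=64.3300, (K−S)⁺=17.1500, hold=19.4863 ⇒ V=19.4863 continue  boundary S*=-

price = 19.4863
boundary = - - 48.5991 55.9140 48.5991 55.9140 64.3300 55.9140
tree:
19.4863
25.7439 13.3851
32.8809 18.8426 8.0050
39.2389 25.5660 12.2531 3.7779
44.7651 32.8809 18.0987 6.4564 1.0920
49.5683 39.2389 25.5660 10.7340 2.1738 0.0000
53.7431 44.7651 32.8809 17.1500 4.3275 0.0000 0.0000
57.3718 49.5683 39.2389 25.5660 8.6149 0.0000 0.0000 0.0000
60.5258 53.7431 44.7651 32.8809 17.1500 0.0000 0.0000 0.0000 0.0000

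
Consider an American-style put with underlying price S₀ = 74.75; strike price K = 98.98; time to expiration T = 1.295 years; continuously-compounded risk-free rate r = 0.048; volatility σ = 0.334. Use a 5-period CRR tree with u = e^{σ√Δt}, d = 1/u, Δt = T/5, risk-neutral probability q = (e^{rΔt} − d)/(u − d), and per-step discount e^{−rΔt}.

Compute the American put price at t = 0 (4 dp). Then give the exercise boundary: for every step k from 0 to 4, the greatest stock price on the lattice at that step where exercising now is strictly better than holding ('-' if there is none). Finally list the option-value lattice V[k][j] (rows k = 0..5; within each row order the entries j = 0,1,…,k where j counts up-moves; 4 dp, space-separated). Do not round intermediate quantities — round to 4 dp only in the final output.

price = 26.0993
boundary = - 63.0652 53.2070 63.0652 74.7500
tree:
26.0993
35.9148 16.7153
45.7730 25.0836 8.5745
54.0902 35.9148 14.6345 2.5901
61.1073 45.7730 24.2300 5.1852 0.0000
67.0274 54.0902 35.9148 10.3803 0.0000 0.0000

Δt=0.25900  u=1.18528  d=0.84368  q=0.49423  discount=0.98764
step 5 (expiry): payoffs max(K−S,0) = 67.0274 54.0902 35.9148 10.3803 0.0000 0.0000
step 4: (k=4,j=0): S=37.8727, (K−S)⁺=61.1073, hold=59.8844 ⇒ V=61.1073 exercise | (k=4,j=1): S=53.2070, (K−S)⁺=45.7730, hold=44.5501 ⇒ V=45.7730 exercise | (k=4,j=2): S=74.7500, (K−S)⁺=24.2300, hold=23.0071 ⇒ V=24.2300 exercise | (k=4,j=3): S=105.0155, (K−S)⁺=0.0000, hold=5.1852 ⇒ V=5.1852 continue | (k=4,j=4): S=147.5352, (K−S)⁺=0.0000, hold=0.0000 ⇒ V=0.0000 continue  boundary S*=74.7500
step 3: (k=3,j=0): S=44.8898, (K−S)⁺=54.0902, hold=52.8673 ⇒ V=54.0902 exercise | (k=3,j=1): S=63.0652, (K−S)⁺=35.9148, hold=34.6919 ⇒ V=35.9148 exercise | (k=3,j=2): S=88.5997, (K−S)⁺=10.3803, hold=14.6345 ⇒ V=14.6345 continue | (k=3,j=3): S=124.4728, (K−S)⁺=0.0000, hold=2.5901 ⇒ V=2.5901 continue  boundary S*=63.0652
step 2: (k=2,j=0): S=53.2070, (K−S)⁺=45.7730, hold=44.5501 ⇒ V=45.7730 exercise | (k=2,j=1): S=74.7500, (K−S)⁺=24.2300, hold=25.0836 ⇒ V=25.0836 continue | (k=2,j=2): S=105.0155, (K−S)⁺=0.0000, hold=8.5745 ⇒ V=8.5745 continue  boundary S*=53.2070
step 1: (k=1,j=0): S=63.0652, (K−S)⁺=35.9148, hold=35.1085 ⇒ V=35.9148 exercise | (k=1,j=1): S=88.5997, (K−S)⁺=10.3803, hold=16.7153 ⇒ V=16.7153 continue  boundary S*=63.0652
step 0: (k=0,j=0): S=74.7500, (K−S)⁺=24.2300, hold=26.0993 ⇒ V=26.0993 continue  boundary S*=-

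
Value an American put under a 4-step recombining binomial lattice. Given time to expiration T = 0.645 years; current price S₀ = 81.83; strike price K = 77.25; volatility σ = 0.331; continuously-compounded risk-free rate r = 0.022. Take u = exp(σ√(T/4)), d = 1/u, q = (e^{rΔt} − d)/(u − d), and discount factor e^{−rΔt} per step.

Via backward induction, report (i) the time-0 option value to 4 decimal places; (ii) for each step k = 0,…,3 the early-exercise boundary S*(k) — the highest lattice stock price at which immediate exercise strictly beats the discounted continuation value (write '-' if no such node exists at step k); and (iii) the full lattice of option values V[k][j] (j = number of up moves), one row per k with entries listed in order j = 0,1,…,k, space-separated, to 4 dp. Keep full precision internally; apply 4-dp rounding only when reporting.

price = 6.0010
boundary = - - - 54.9210
tree:
6.0010
9.7204 2.0185
15.1658 3.8967 0.0000
22.3290 7.5224 0.0000 0.0000
29.1646 14.5218 0.0000 0.0000 0.0000

params: Δt=0.16125 u=1.14215 d=0.87554 q=0.48015 e^(-rΔt)=0.99646
t_4 payoffs: 29.1646 14.5218 0.0000 0.0000 0.0000
t_3: node(3,0) S=54.9210 payoff=22.3290 vs cont=22.0555 → 22.3290 [stop]  node(3,1) S=71.6453 payoff=5.6047 vs cont=7.5224 → 7.5224 [wait]  node(3,2) S=93.4625 payoff=0.0000 vs cont=0.0000 → 0.0000 [wait]  node(3,3) S=121.9233 payoff=0.0000 vs cont=0.0000 → 0.0000 [wait]  ⇒ S*(3)=54.9210
t_2: node(2,0) S=62.7282 payoff=14.5218 vs cont=15.1658 → 15.1658 [wait]  node(2,1) S=81.8300 payoff=0.0000 vs cont=3.8967 → 3.8967 [wait]  node(2,2) S=106.7486 payoff=0.0000 vs cont=0.0000 → 0.0000 [wait]  ⇒ S*(2)=-
t_1: node(1,0) S=71.6453 payoff=5.6047 vs cont=9.7204 → 9.7204 [wait]  node(1,1) S=93.4625 payoff=0.0000 vs cont=2.0185 → 2.0185 [wait]  ⇒ S*(1)=-
t_0: node(0,0) S=81.8300 payoff=0.0000 vs cont=6.0010 → 6.0010 [wait]  ⇒ S*(0)=-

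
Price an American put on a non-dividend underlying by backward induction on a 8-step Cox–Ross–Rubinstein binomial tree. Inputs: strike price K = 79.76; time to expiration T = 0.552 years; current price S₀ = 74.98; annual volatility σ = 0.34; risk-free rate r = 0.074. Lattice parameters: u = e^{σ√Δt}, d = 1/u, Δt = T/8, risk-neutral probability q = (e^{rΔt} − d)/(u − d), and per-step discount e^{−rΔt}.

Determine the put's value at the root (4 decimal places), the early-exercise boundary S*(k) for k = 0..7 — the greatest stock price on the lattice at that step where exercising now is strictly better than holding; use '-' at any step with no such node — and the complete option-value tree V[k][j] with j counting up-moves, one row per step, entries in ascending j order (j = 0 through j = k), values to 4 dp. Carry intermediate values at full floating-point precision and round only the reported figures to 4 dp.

params: Δt=0.06900 u=1.09342 d=0.91456 q=0.50631 e^(-rΔt)=0.99491
t_8 payoffs: 43.0615 35.8844 27.3038 17.0450 4.7800 0.0000 0.0000 0.0000 0.0000
t_7: node(7,0) S=40.1269 payoff=39.6331 vs cont=39.2269 → 39.6331 [stop]  node(7,1) S=47.9744 payoff=31.7856 vs cont=31.3794 → 31.7856 [stop]  node(7,2) S=57.3567 payoff=22.4033 vs cont=21.9971 → 22.4033 [stop]  node(7,3) S=68.5738 payoff=11.1862 vs cont=10.7800 → 11.1862 [stop]  node(7,4) S=81.9847 payoff=0.0000 vs cont=2.3478 → 2.3478 [wait]  node(7,5) S=98.0182 payoff=0.0000 vs cont=0.0000 → 0.0000 [wait]  node(7,6) S=117.1875 payoff=0.0000 vs cont=0.0000 → 0.0000 [wait]  node(7,7) S=140.1056 payoff=0.0000 vs cont=0.0000 → 0.0000 [wait]  ⇒ S*(7)=68.5738
t_6: node(6,0) S=43.8756 payoff=35.8844 vs cont=35.4782 → 35.8844 [stop]  node(6,1) S=52.4562 payoff=27.3038 vs cont=26.8976 → 27.3038 [stop]  node(6,2) S=62.7150 payoff=17.0450 vs cont=16.6388 → 17.0450 [stop]  node(6,3) S=74.9800 payoff=4.7800 vs cont=6.6771 → 6.6771 [wait]  node(6,4) S=89.6437 payoff=0.0000 vs cont=1.1532 → 1.1532 [wait]  node(6,5) S=107.1751 payoff=0.0000 vs cont=0.0000 → 0.0000 [wait]  node(6,6) S=128.1352 payoff=0.0000 vs cont=0.0000 → 0.0000 [wait]  ⇒ S*(6)=62.7150
t_5: node(5,0) S=47.9744 payoff=31.7856 vs cont=31.3794 → 31.7856 [stop]  node(5,1) S=57.3567 payoff=22.4033 vs cont=21.9971 → 22.4033 [stop]  node(5,2) S=68.5738 payoff=11.1862 vs cont=11.7356 → 11.7356 [wait]  node(5,3) S=81.9847 payoff=0.0000 vs cont=3.8605 → 3.8605 [wait]  node(5,4) S=98.0182 payoff=0.0000 vs cont=0.5664 → 0.5664 [wait]  node(5,5) S=117.1875 payoff=0.0000 vs cont=0.0000 → 0.0000 [wait]  ⇒ S*(5)=57.3567
t_4: node(4,0) S=52.4562 payoff=27.3038 vs cont=26.8976 → 27.3038 [stop]  node(4,1) S=62.7150 payoff=17.0450 vs cont=16.9156 → 17.0450 [stop]  node(4,2) S=74.9800 payoff=4.7800 vs cont=7.7089 → 7.7089 [wait]  node(4,3) S=89.6437 payoff=0.0000 vs cont=2.1815 → 2.1815 [wait]  node(4,4) S=107.1751 payoff=0.0000 vs cont=0.2782 → 0.2782 [wait]  ⇒ S*(4)=62.7150
t_3: node(3,0) S=57.3567 payoff=22.4033 vs cont=21.9971 → 22.4033 [stop]  node(3,1) S=68.5738 payoff=11.1862 vs cont=12.2554 → 12.2554 [wait]  node(3,2) S=81.9847 payoff=0.0000 vs cont=4.8854 → 4.8854 [wait]  node(3,3) S=98.0182 payoff=0.0000 vs cont=1.2117 → 1.2117 [wait]  ⇒ S*(3)=57.3567
t_2: node(2,0) S=62.7150 payoff=17.0450 vs cont=17.1774 → 17.1774 [wait]  node(2,1) S=74.9800 payoff=4.7800 vs cont=8.4805 → 8.4805 [wait]  node(2,2) S=89.6437 payoff=0.0000 vs cont=3.0099 → 3.0099 [wait]  ⇒ S*(2)=-
t_1: node(1,0) S=68.5738 payoff=11.1862 vs cont=12.7090 → 12.7090 [wait]  node(1,1) S=81.9847 payoff=0.0000 vs cont=5.6816 → 5.6816 [wait]  ⇒ S*(1)=-
t_0: node(0,0) S=74.9800 payoff=4.7800 vs cont=9.1044 → 9.1044 [wait]  ⇒ S*(0)=-

price = 9.1044
boundary = - - - 57.3567 62.7150 57.3567 62.7150 68.5738
tree:
9.1044
12.7090 5.6816
17.1774 8.4805 3.0099
22.4033 12.2554 4.8854 1.2117
27.3038 17.0450 7.7089 2.1815 0.2782
31.7856 22.4033 11.7356 3.8605 0.5664 0.0000
35.8844 27.3038 17.0450 6.6771 1.1532 0.0000 0.0000
39.6331 31.7856 22.4033 11.1862 2.3478 0.0000 0.0000 0.0000
43.0615 35.8844 27.3038 17.0450 4.7800 0.0000 0.0000 0.0000 0.0000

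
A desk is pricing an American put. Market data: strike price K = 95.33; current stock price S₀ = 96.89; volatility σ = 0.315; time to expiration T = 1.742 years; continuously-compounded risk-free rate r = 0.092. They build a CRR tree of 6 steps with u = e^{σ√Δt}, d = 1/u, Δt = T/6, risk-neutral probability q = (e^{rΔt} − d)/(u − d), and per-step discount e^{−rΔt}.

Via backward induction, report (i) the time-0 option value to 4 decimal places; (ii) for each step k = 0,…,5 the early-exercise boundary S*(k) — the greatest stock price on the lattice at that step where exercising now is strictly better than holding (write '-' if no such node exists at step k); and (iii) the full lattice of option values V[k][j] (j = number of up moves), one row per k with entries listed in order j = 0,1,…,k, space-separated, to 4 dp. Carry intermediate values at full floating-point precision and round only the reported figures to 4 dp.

Δt=0.29033  u=1.18499  d=0.84389  q=0.53703  discount=0.97364
step 6 (expiry): payoffs max(K−S,0) = 60.3353 46.1909 26.3293 0.0000 0.0000 0.0000 0.0000
step 5: (k=5,j=0): S=41.4681, (K−S)⁺=53.8619, hold=51.3492 ⇒ V=53.8619 exercise | (k=5,j=1): S=58.2291, (K−S)⁺=37.1009, hold=34.5882 ⇒ V=37.1009 exercise | (k=5,j=2): S=81.7647, (K−S)⁺=13.5653, hold=11.8683 ⇒ V=13.5653 exercise | (k=5,j=3): S=114.8132, (K−S)⁺=0.0000, hold=0.0000 ⇒ V=0.0000 continue | (k=5,j=4): S=161.2195, (K−S)⁺=0.0000, hold=0.0000 ⇒ V=0.0000 continue | (k=5,j=5): S=226.3827, (K−S)⁺=0.0000, hold=0.0000 ⇒ V=0.0000 continue  boundary S*=81.7647
step 4: (k=4,j=0): S=49.1391, (K−S)⁺=46.1909, hold=43.6782 ⇒ V=46.1909 exercise | (k=4,j=1): S=69.0007, (K−S)⁺=26.3293, hold=23.8167 ⇒ V=26.3293 exercise | (k=4,j=2): S=96.8900, (K−S)⁺=0.0000, hold=6.1147 ⇒ V=6.1147 continue | (k=4,j=3): S=136.0519, (K−S)⁺=0.0000, hold=0.0000 ⇒ V=0.0000 continue | (k=4,j=4): S=191.0427, (K−S)⁺=0.0000, hold=0.0000 ⇒ V=0.0000 continue  boundary S*=69.0007
step 3: (k=3,j=0): S=58.2291, (K−S)⁺=37.1009, hold=34.5882 ⇒ V=37.1009 exercise | (k=3,j=1): S=81.7647, (K−S)⁺=13.5653, hold=15.0656 ⇒ V=15.0656 continue | (k=3,j=2): S=114.8132, (K−S)⁺=0.0000, hold=2.7563 ⇒ V=2.7563 continue | (k=3,j=3): S=161.2195, (K−S)⁺=0.0000, hold=0.0000 ⇒ V=0.0000 continue  boundary S*=58.2291
step 2: (k=2,j=0): S=69.0007, (K−S)⁺=26.3293, hold=24.6012 ⇒ V=26.3293 exercise | (k=2,j=1): S=96.8900, (K−S)⁺=0.0000, hold=8.2322 ⇒ V=8.2322 continue | (k=2,j=2): S=136.0519, (K−S)⁺=0.0000, hold=1.2424 ⇒ V=1.2424 continue  boundary S*=69.0007
step 1: (k=1,j=0): S=81.7647, (K−S)⁺=13.5653, hold=16.1728 ⇒ V=16.1728 continue | (k=1,j=1): S=114.8132, (K−S)⁺=0.0000, hold=4.3604 ⇒ V=4.3604 continue  boundary S*=-
step 0: (k=0,j=0): S=96.8900, (K−S)⁺=0.0000, hold=9.5701 ⇒ V=9.5701 continue  boundary S*=-

price = 9.5701
boundary = - - 69.0007 58.2291 69.0007 81.7647
tree:
9.5701
16.1728 4.3604
26.3293 8.2322 1.2424
37.1009 15.0656 2.7563 0.0000
46.1909 26.3293 6.1147 0.0000 0.0000
53.8619 37.1009 13.5653 0.0000 0.0000 0.0000
60.3353 46.1909 26.3293 0.0000 0.0000 0.0000 0.0000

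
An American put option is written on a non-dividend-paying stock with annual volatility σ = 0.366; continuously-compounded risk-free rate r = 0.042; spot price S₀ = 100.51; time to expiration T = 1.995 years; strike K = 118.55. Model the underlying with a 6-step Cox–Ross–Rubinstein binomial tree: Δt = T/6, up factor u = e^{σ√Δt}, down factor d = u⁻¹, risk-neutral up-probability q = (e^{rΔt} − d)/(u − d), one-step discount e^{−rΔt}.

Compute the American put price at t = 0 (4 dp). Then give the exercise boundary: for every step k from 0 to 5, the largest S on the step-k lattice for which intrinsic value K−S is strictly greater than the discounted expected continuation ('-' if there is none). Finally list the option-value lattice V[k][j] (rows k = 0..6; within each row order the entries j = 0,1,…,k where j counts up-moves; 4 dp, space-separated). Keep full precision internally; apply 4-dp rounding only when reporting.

Δt=0.33250, u=1.23497, d=0.80974, q=0.48050, disc=e^(-rΔt)=0.98613
k=6 terminal: V=max(K-S,0) → 90.2183 75.3399 52.6482 18.0400 0.0000 0.0000 0.0000
k=5: j=0 S=34.9888 intr=83.5612 cont=81.9172 V=83.5612[EX]; j=1 S=53.3631 intr=65.1869 cont=63.5429 V=65.1869[EX]; j=2 S=81.3867 intr=37.1633 cont=35.5193 V=37.1633[EX]; j=3 S=124.1267 intr=0.0000 cont=9.2417 V=9.2417[hold]; j=4 S=189.3117 intr=0.0000 cont=0.0000 V=0.0000[hold]; j=5 S=288.7285 intr=0.0000 cont=0.0000 V=0.0000[hold]  S*(5)=81.3867
k=4: j=0 S=43.2101 intr=75.3399 cont=73.6959 V=75.3399[EX]; j=1 S=65.9018 intr=52.6482 cont=51.0042 V=52.6482[EX]; j=2 S=100.5100 intr=18.0400 cont=23.4176 V=23.4176[hold]; j=3 S=153.2927 intr=0.0000 cont=4.7345 V=4.7345[hold]; j=4 S=233.7941 intr=0.0000 cont=0.0000 V=0.0000[hold]  S*(4)=65.9018
k=3: j=0 S=53.3631 intr=65.1869 cont=63.5429 V=65.1869[EX]; j=1 S=81.3867 intr=37.1633 cont=38.0674 V=38.0674[hold]; j=2 S=124.1267 intr=0.0000 cont=14.2400 V=14.2400[hold]; j=3 S=189.3117 intr=0.0000 cont=2.4254 V=2.4254[hold]  S*(3)=53.3631
k=2: j=0 S=65.9018 intr=52.6482 cont=51.4326 V=52.6482[EX]; j=1 S=100.5100 intr=18.0400 cont=26.2491 V=26.2491[hold]; j=2 S=153.2927 intr=0.0000 cont=8.4443 V=8.4443[hold]  S*(2)=65.9018
k=1: j=0 S=81.3867 intr=37.1633 cont=39.4091 V=39.4091[hold]; j=1 S=124.1267 intr=0.0000 cont=17.4484 V=17.4484[hold]  S*(1)=-
k=0: j=0 S=100.5100 intr=18.0400 cont=28.4567 V=28.4567[hold]  S*(0)=-

price = 28.4567
boundary = - - 65.9018 53.3631 65.9018 81.3867
tree:
28.4567
39.4091 17.4484
52.6482 26.2491 8.4443
65.1869 38.0674 14.2400 2.4254
75.3399 52.6482 23.4176 4.7345 0.0000
83.5612 65.1869 37.1633 9.2417 0.0000 0.0000
90.2183 75.3399 52.6482 18.0400 0.0000 0.0000 0.0000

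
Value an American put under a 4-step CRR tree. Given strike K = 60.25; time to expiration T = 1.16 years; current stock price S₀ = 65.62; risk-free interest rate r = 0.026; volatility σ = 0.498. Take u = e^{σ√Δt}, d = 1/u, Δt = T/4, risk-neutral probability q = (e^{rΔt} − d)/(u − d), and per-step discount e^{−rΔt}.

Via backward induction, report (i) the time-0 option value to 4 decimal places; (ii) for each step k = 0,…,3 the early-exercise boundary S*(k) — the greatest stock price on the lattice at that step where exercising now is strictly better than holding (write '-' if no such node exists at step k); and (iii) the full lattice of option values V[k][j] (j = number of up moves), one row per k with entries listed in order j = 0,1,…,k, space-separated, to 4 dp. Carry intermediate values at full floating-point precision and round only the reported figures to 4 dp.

params: Δt=0.29000 u=1.30758 d=0.76477 q=0.44730 e^(-rΔt)=0.99249
t_4 payoffs: 37.8030 21.8707 0.0000 0.0000 0.0000
t_3: node(3,0) S=29.3513 payoff=30.8987 vs cont=30.4461 → 30.8987 [stop]  node(3,1) S=50.1842 payoff=10.0658 vs cont=11.9972 → 11.9972 [wait]  node(3,2) S=85.8037 payoff=0.0000 vs cont=0.0000 → 0.0000 [wait]  node(3,3) S=146.7051 payoff=0.0000 vs cont=0.0000 → 0.0000 [wait]  ⇒ S*(3)=29.3513
t_2: node(2,0) S=38.3793 payoff=21.8707 vs cont=22.2755 → 22.2755 [wait]  node(2,1) S=65.6200 payoff=0.0000 vs cont=6.5811 → 6.5811 [wait]  node(2,2) S=112.1955 payoff=0.0000 vs cont=0.0000 → 0.0000 [wait]  ⇒ S*(2)=-
t_1: node(1,0) S=50.1842 payoff=10.0658 vs cont=15.1409 → 15.1409 [wait]  node(1,1) S=85.8037 payoff=0.0000 vs cont=3.6101 → 3.6101 [wait]  ⇒ S*(1)=-
t_0: node(0,0) S=65.6200 payoff=0.0000 vs cont=9.9082 → 9.9082 [wait]  ⇒ S*(0)=-

price = 9.9082
boundary = - - - 29.3513
tree:
9.9082
15.1409 3.6101
22.2755 6.5811 0.0000
30.8987 11.9972 0.0000 0.0000
37.8030 21.8707 0.0000 0.0000 0.0000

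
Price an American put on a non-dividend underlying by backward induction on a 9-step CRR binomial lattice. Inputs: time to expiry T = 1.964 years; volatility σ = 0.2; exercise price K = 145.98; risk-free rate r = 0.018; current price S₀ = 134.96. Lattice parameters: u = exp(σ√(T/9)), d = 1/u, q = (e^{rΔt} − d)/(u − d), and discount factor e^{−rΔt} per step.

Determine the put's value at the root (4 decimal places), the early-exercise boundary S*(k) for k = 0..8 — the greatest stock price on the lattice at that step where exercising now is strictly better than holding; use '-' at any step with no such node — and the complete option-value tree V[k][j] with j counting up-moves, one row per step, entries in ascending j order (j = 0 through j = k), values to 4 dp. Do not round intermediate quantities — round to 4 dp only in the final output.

params: Δt=0.21822 u=1.09793 d=0.91080 q=0.49769 e^(-rΔt)=0.99608
t_9 payoffs: 87.7662 75.8059 61.3883 44.0086 23.0580 0.0000 0.0000 0.0000 0.0000 0.0000
t_8: node(8,0) S=63.9148 payoff=82.0652 vs cont=81.4930 → 82.0652 [stop]  node(8,1) S=77.0464 payoff=68.9336 vs cont=68.3614 → 68.9336 [stop]  node(8,2) S=92.8759 payoff=53.1041 vs cont=52.5318 → 53.1041 [stop]  node(8,3) S=111.9577 payoff=34.0223 vs cont=33.4500 → 34.0223 [stop]  node(8,4) S=134.9600 payoff=11.0200 vs cont=11.5368 → 11.5368 [wait]  node(8,5) S=162.6882 payoff=0.0000 vs cont=0.0000 → 0.0000 [wait]  node(8,6) S=196.1133 payoff=0.0000 vs cont=0.0000 → 0.0000 [wait]  node(8,7) S=236.4057 payoff=0.0000 vs cont=0.0000 → 0.0000 [wait]  node(8,8) S=284.9765 payoff=0.0000 vs cont=0.0000 → 0.0000 [wait]  ⇒ S*(8)=111.9577
t_7: node(7,0) S=70.1741 payoff=75.8059 vs cont=75.2337 → 75.8059 [stop]  node(7,1) S=84.5917 payoff=61.3883 vs cont=60.8160 → 61.3883 [stop]  node(7,2) S=101.9714 payoff=44.0086 vs cont=43.4363 → 44.0086 [stop]  node(7,3) S=122.9220 payoff=23.0580 vs cont=22.7419 → 23.0580 [stop]  node(7,4) S=148.1769 payoff=0.0000 vs cont=5.7723 → 5.7723 [wait]  node(7,5) S=178.6206 payoff=0.0000 vs cont=0.0000 → 0.0000 [wait]  node(7,6) S=215.3191 payoff=0.0000 vs cont=0.0000 → 0.0000 [wait]  node(7,7) S=259.5575 payoff=0.0000 vs cont=0.0000 → 0.0000 [wait]  ⇒ S*(7)=122.9220
t_6: node(6,0) S=77.0464 payoff=68.9336 vs cont=68.3614 → 68.9336 [stop]  node(6,1) S=92.8759 payoff=53.1041 vs cont=52.5318 → 53.1041 [stop]  node(6,2) S=111.9577 payoff=34.0223 vs cont=33.4500 → 34.0223 [stop]  node(6,3) S=134.9600 payoff=11.0200 vs cont=14.3984 → 14.3984 [wait]  node(6,4) S=162.6882 payoff=0.0000 vs cont=2.8881 → 2.8881 [wait]  node(6,5) S=196.1133 payoff=0.0000 vs cont=0.0000 → 0.0000 [wait]  node(6,6) S=236.4057 payoff=0.0000 vs cont=0.0000 → 0.0000 [wait]  ⇒ S*(6)=111.9577
t_5: node(5,0) S=84.5917 payoff=61.3883 vs cont=60.8160 → 61.3883 [stop]  node(5,1) S=101.9714 payoff=44.0086 vs cont=43.4363 → 44.0086 [stop]  node(5,2) S=122.9220 payoff=23.0580 vs cont=24.1605 → 24.1605 [wait]  node(5,3) S=148.1769 payoff=0.0000 vs cont=8.6358 → 8.6358 [wait]  node(5,4) S=178.6206 payoff=0.0000 vs cont=1.4450 → 1.4450 [wait]  node(5,5) S=215.3191 payoff=0.0000 vs cont=0.0000 → 0.0000 [wait]  ⇒ S*(5)=101.9714
t_4: node(4,0) S=92.8759 payoff=53.1041 vs cont=52.5318 → 53.1041 [stop]  node(4,1) S=111.9577 payoff=34.0223 vs cont=33.9966 → 34.0223 [stop]  node(4,2) S=134.9600 payoff=11.0200 vs cont=16.3696 → 16.3696 [wait]  node(4,3) S=162.6882 payoff=0.0000 vs cont=5.0372 → 5.0372 [wait]  node(4,4) S=196.1133 payoff=0.0000 vs cont=0.7230 → 0.7230 [wait]  ⇒ S*(4)=111.9577
t_3: node(3,0) S=101.9714 payoff=44.0086 vs cont=43.4363 → 44.0086 [stop]  node(3,1) S=122.9220 payoff=23.0580 vs cont=25.1377 → 25.1377 [wait]  node(3,2) S=148.1769 payoff=0.0000 vs cont=10.6875 → 10.6875 [wait]  node(3,3) S=178.6206 payoff=0.0000 vs cont=2.8787 → 2.8787 [wait]  ⇒ S*(3)=101.9714
t_2: node(2,0) S=111.9577 payoff=34.0223 vs cont=34.4810 → 34.4810 [wait]  node(2,1) S=134.9600 payoff=11.0200 vs cont=17.8756 → 17.8756 [wait]  node(2,2) S=162.6882 payoff=0.0000 vs cont=6.7745 → 6.7745 [wait]  ⇒ S*(2)=-
t_1: node(1,0) S=122.9220 payoff=23.0580 vs cont=26.1138 → 26.1138 [wait]  node(1,1) S=148.1769 payoff=0.0000 vs cont=12.3022 → 12.3022 [wait]  ⇒ S*(1)=-
t_0: node(0,0) S=134.9600 payoff=11.0200 vs cont=19.1645 → 19.1645 [wait]  ⇒ S*(0)=-

price = 19.1645
boundary = - - - 101.9714 111.9577 101.9714 111.9577 122.9220 111.9577
tree:
19.1645
26.1138 12.3022
34.4810 17.8756 6.7745
44.0086 25.1377 10.6875 2.8787
53.1041 34.0223 16.3696 5.0372 0.7230
61.3883 44.0086 24.1605 8.6358 1.4450 0.0000
68.9336 53.1041 34.0223 14.3984 2.8881 0.0000 0.0000
75.8059 61.3883 44.0086 23.0580 5.7723 0.0000 0.0000 0.0000
82.0652 68.9336 53.1041 34.0223 11.5368 0.0000 0.0000 0.0000 0.0000
87.7662 75.8059 61.3883 44.0086 23.0580 0.0000 0.0000 0.0000 0.0000 0.0000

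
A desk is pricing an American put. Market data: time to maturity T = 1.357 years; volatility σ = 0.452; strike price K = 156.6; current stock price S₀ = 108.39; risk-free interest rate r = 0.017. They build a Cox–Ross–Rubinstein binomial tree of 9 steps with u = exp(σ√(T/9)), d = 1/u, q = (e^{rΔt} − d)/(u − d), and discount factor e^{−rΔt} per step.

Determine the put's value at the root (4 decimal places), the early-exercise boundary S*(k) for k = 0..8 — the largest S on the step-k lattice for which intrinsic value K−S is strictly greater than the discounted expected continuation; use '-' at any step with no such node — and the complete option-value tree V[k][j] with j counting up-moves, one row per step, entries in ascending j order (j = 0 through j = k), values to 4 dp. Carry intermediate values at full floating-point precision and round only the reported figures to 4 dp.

Δt=0.15078  u=1.19186  d=0.83903  q=0.46351  discount=0.99744
step 9 (expiry): payoffs max(K−S,0) = 134.2656 124.8735 111.5319 92.5797 65.6578 27.4147 0.0000 0.0000 0.0000 0.0000
step 8: (k=8,j=0): S=26.6194, (K−S)⁺=129.9806, hold=129.5797 ⇒ V=129.9806 exercise | (k=8,j=1): S=37.8134, (K−S)⁺=118.7866, hold=118.3857 ⇒ V=118.7866 exercise | (k=8,j=2): S=53.7147, (K−S)⁺=102.8853, hold=102.4844 ⇒ V=102.8853 exercise | (k=8,j=3): S=76.3029, (K−S)⁺=80.2971, hold=79.8962 ⇒ V=80.2971 exercise | (k=8,j=4): S=108.3900, (K−S)⁺=48.2100, hold=47.8091 ⇒ V=48.2100 exercise | (k=8,j=5): S=153.9704, (K−S)⁺=2.6296, hold=14.6701 ⇒ V=14.6701 continue | (k=8,j=6): S=218.7182, (K−S)⁺=0.0000, hold=0.0000 ⇒ V=0.0000 continue | (k=8,j=7): S=310.6940, (K−S)⁺=0.0000, hold=0.0000 ⇒ V=0.0000 continue | (k=8,j=8): S=441.3476, (K−S)⁺=0.0000, hold=0.0000 ⇒ V=0.0000 continue  boundary S*=108.3900
step 7: (k=7,j=0): S=31.7265, (K−S)⁺=124.8735, hold=124.4727 ⇒ V=124.8735 exercise | (k=7,j=1): S=45.0681, (K−S)⁺=111.5319, hold=111.1310 ⇒ V=111.5319 exercise | (k=7,j=2): S=64.0203, (K−S)⁺=92.5797, hold=92.1789 ⇒ V=92.5797 exercise | (k=7,j=3): S=90.9422, (K−S)⁺=65.6578, hold=65.2570 ⇒ V=65.6578 exercise | (k=7,j=4): S=129.1853, (K−S)⁺=27.4147, hold=32.5804 ⇒ V=32.5804 continue | (k=7,j=5): S=183.5106, (K−S)⁺=0.0000, hold=7.8502 ⇒ V=7.8502 continue | (k=7,j=6): S=260.6807, (K−S)⁺=0.0000, hold=0.0000 ⇒ V=0.0000 continue | (k=7,j=7): S=370.3027, (K−S)⁺=0.0000, hold=0.0000 ⇒ V=0.0000 continue  boundary S*=90.9422
step 6: (k=6,j=0): S=37.8134, (K−S)⁺=118.7866, hold=118.3857 ⇒ V=118.7866 exercise | (k=6,j=1): S=53.7147, (K−S)⁺=102.8853, hold=102.4844 ⇒ V=102.8853 exercise | (k=6,j=2): S=76.3029, (K−S)⁺=80.2971, hold=79.8962 ⇒ V=80.2971 exercise | (k=6,j=3): S=108.3900, (K−S)⁺=48.2100, hold=50.1973 ⇒ V=50.1973 continue | (k=6,j=4): S=153.9704, (K−S)⁺=2.6296, hold=21.0637 ⇒ V=21.0637 continue | (k=6,j=5): S=218.7182, (K−S)⁺=0.0000, hold=4.2008 ⇒ V=4.2008 continue | (k=6,j=6): S=310.6940, (K−S)⁺=0.0000, hold=0.0000 ⇒ V=0.0000 continue  boundary S*=76.3029
step 5: (k=5,j=0): S=45.0681, (K−S)⁺=111.5319, hold=111.1310 ⇒ V=111.5319 exercise | (k=5,j=1): S=64.0203, (K−S)⁺=92.5797, hold=92.1789 ⇒ V=92.5797 exercise | (k=5,j=2): S=90.9422, (K−S)⁺=65.6578, hold=66.1757 ⇒ V=66.1757 continue | (k=5,j=3): S=129.1853, (K−S)⁺=27.4147, hold=36.5997 ⇒ V=36.5997 continue | (k=5,j=4): S=183.5106, (K−S)⁺=0.0000, hold=13.2137 ⇒ V=13.2137 continue | (k=5,j=5): S=260.6807, (K−S)⁺=0.0000, hold=2.2479 ⇒ V=2.2479 continue  boundary S*=64.0203
step 4: (k=4,j=0): S=53.7147, (K−S)⁺=102.8853, hold=102.4844 ⇒ V=102.8853 exercise | (k=4,j=1): S=76.3029, (K−S)⁺=80.2971, hold=80.1356 ⇒ V=80.2971 exercise | (k=4,j=2): S=108.3900, (K−S)⁺=48.2100, hold=52.3327 ⇒ V=52.3327 continue | (k=4,j=3): S=153.9704, (K−S)⁺=2.6296, hold=25.6941 ⇒ V=25.6941 continue | (k=4,j=4): S=218.7182, (K−S)⁺=0.0000, hold=8.1101 ⇒ V=8.1101 continue  boundary S*=76.3029
step 3: (k=3,j=0): S=64.0203, (K−S)⁺=92.5797, hold=92.1789 ⇒ V=92.5797 exercise | (k=3,j=1): S=90.9422, (K−S)⁺=65.6578, hold=67.1630 ⇒ V=67.1630 continue | (k=3,j=2): S=129.1853, (K−S)⁺=27.4147, hold=39.8831 ⇒ V=39.8831 continue | (k=3,j=3): S=183.5106, (K−S)⁺=0.0000, hold=17.4989 ⇒ V=17.4989 continue  boundary S*=64.0203
step 2: (k=2,j=0): S=76.3029, (K−S)⁺=80.2971, hold=80.5920 ⇒ V=80.5920 continue | (k=2,j=1): S=108.3900, (K−S)⁺=48.2100, hold=54.3790 ⇒ V=54.3790 continue | (k=2,j=2): S=153.9704, (K−S)⁺=2.6296, hold=29.4323 ⇒ V=29.4323 continue  boundary S*=-
step 1: (k=1,j=0): S=90.9422, (K−S)⁺=65.6578, hold=68.2668 ⇒ V=68.2668 continue | (k=1,j=1): S=129.1853, (K−S)⁺=27.4147, hold=42.7064 ⇒ V=42.7064 continue  boundary S*=-
step 0: (k=0,j=0): S=108.3900, (K−S)⁺=48.2100, hold=56.2749 ⇒ V=56.2749 continue  boundary S*=-

price = 56.2749
boundary = - - - 64.0203 76.3029 64.0203 76.3029 90.9422 108.3900
tree:
56.2749
68.2668 42.7064
80.5920 54.3790 29.4323
92.5797 67.1630 39.8831 17.4989
102.8853 80.2971 52.3327 25.6941 8.1101
111.5319 92.5797 66.1757 36.5997 13.2137 2.2479
118.7866 102.8853 80.2971 50.1973 21.0637 4.2008 0.0000
124.8735 111.5319 92.5797 65.6578 32.5804 7.8502 0.0000 0.0000
129.9806 118.7866 102.8853 80.2971 48.2100 14.6701 0.0000 0.0000 0.0000
134.2656 124.8735 111.5319 92.5797 65.6578 27.4147 0.0000 0.0000 0.0000 0.0000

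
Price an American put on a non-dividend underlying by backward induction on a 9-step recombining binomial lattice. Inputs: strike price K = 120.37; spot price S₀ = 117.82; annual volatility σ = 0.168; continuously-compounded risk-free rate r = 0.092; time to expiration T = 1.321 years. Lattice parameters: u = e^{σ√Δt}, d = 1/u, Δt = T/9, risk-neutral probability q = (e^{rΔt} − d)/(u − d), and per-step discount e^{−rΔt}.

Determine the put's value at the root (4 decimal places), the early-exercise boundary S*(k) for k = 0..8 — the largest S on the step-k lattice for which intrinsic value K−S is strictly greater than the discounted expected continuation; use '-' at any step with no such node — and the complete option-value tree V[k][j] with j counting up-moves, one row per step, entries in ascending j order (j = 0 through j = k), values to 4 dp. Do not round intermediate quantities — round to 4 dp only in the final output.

Δt=0.14678, u=1.06648, d=0.93766, q=0.58945, disc=e^(-rΔt)=0.98659
k=9 terminal: V=max(K-S,0) → 54.3547 45.2855 34.9705 23.2383 9.8944 0.0000 0.0000 0.0000 0.0000 0.0000
k=8: j=0 S=70.4040 intr=49.9660 cont=48.3515 V=49.9660[EX]; j=1 S=80.0761 intr=40.2939 cont=38.6794 V=40.2939[EX]; j=2 S=91.0769 intr=29.2931 cont=27.6786 V=29.2931[EX]; j=3 S=103.5890 intr=16.7810 cont=15.1665 V=16.7810[EX]; j=4 S=117.8200 intr=2.5500 cont=4.0076 V=4.0076[hold]; j=5 S=134.0061 intr=0.0000 cont=0.0000 V=0.0000[hold]; j=6 S=152.4157 intr=0.0000 cont=0.0000 V=0.0000[hold]; j=7 S=173.3545 intr=0.0000 cont=0.0000 V=0.0000[hold]; j=8 S=197.1699 intr=0.0000 cont=0.0000 V=0.0000[hold]  S*(8)=103.5890
k=7: j=0 S=75.0845 intr=45.2855 cont=43.6710 V=45.2855[EX]; j=1 S=85.3995 intr=34.9705 cont=33.3560 V=34.9705[EX]; j=2 S=97.1317 intr=23.2383 cont=21.6238 V=23.2383[EX]; j=3 S=110.4756 intr=9.8944 cont=9.1276 V=9.8944[EX]; j=4 S=125.6527 intr=0.0000 cont=1.6232 V=1.6232[hold]; j=5 S=142.9148 intr=0.0000 cont=0.0000 V=0.0000[hold]; j=6 S=162.5483 intr=0.0000 cont=0.0000 V=0.0000[hold]; j=7 S=184.8791 intr=0.0000 cont=0.0000 V=0.0000[hold]  S*(7)=110.4756
k=6: j=0 S=80.0761 intr=40.2939 cont=38.6794 V=40.2939[EX]; j=1 S=91.0769 intr=29.2931 cont=27.6786 V=29.2931[EX]; j=2 S=103.5890 intr=16.7810 cont=15.1665 V=16.7810[EX]; j=3 S=117.8200 intr=2.5500 cont=4.9516 V=4.9516[hold]; j=4 S=134.0061 intr=0.0000 cont=0.6575 V=0.6575[hold]; j=5 S=152.4157 intr=0.0000 cont=0.0000 V=0.0000[hold]; j=6 S=173.3545 intr=0.0000 cont=0.0000 V=0.0000[hold]  S*(6)=103.5890
k=5: j=0 S=85.3995 intr=34.9705 cont=33.3560 V=34.9705[EX]; j=1 S=97.1317 intr=23.2383 cont=21.6238 V=23.2383[EX]; j=2 S=110.4756 intr=9.8944 cont=9.6766 V=9.8944[EX]; j=3 S=125.6527 intr=0.0000 cont=2.3880 V=2.3880[hold]; j=4 S=142.9148 intr=0.0000 cont=0.2663 V=0.2663[hold]; j=5 S=162.5483 intr=0.0000 cont=0.0000 V=0.0000[hold]  S*(5)=110.4756
k=4: j=0 S=91.0769 intr=29.2931 cont=27.6786 V=29.2931[EX]; j=1 S=103.5890 intr=16.7810 cont=15.1665 V=16.7810[EX]; j=2 S=117.8200 intr=2.5500 cont=5.3963 V=5.3963[hold]; j=3 S=134.0061 intr=0.0000 cont=1.1221 V=1.1221[hold]; j=4 S=152.4157 intr=0.0000 cont=0.1079 V=0.1079[hold]  S*(4)=103.5890
k=3: j=0 S=97.1317 intr=23.2383 cont=21.6238 V=23.2383[EX]; j=1 S=110.4756 intr=9.8944 cont=9.9352 V=9.9352[hold]; j=2 S=125.6527 intr=0.0000 cont=2.8383 V=2.8383[hold]; j=3 S=142.9148 intr=0.0000 cont=0.5172 V=0.5172[hold]  S*(3)=97.1317
k=2: j=0 S=103.5890 intr=16.7810 cont=15.1902 V=16.7810[EX]; j=1 S=117.8200 intr=2.5500 cont=5.6747 V=5.6747[hold]; j=2 S=134.0061 intr=0.0000 cont=1.4504 V=1.4504[hold]  S*(2)=103.5890
k=1: j=0 S=110.4756 intr=9.8944 cont=10.0971 V=10.0971[hold]; j=1 S=125.6527 intr=0.0000 cont=3.1420 V=3.1420[hold]  S*(1)=-
k=0: j=0 S=117.8200 intr=2.5500 cont=5.9169 V=5.9169[hold]  S*(0)=-

price = 5.9169
boundary = - - 103.5890 97.1317 103.5890 110.4756 103.5890 110.4756 103.5890
tree:
5.9169
10.0971 3.1420
16.7810 5.6747 1.4504
23.2383 9.9352 2.8383 0.5172
29.2931 16.7810 5.3963 1.1221 0.1079
34.9705 23.2383 9.8944 2.3880 0.2663 0.0000
40.2939 29.2931 16.7810 4.9516 0.6575 0.0000 0.0000
45.2855 34.9705 23.2383 9.8944 1.6232 0.0000 0.0000 0.0000
49.9660 40.2939 29.2931 16.7810 4.0076 0.0000 0.0000 0.0000 0.0000
54.3547 45.2855 34.9705 23.2383 9.8944 0.0000 0.0000 0.0000 0.0000 0.0000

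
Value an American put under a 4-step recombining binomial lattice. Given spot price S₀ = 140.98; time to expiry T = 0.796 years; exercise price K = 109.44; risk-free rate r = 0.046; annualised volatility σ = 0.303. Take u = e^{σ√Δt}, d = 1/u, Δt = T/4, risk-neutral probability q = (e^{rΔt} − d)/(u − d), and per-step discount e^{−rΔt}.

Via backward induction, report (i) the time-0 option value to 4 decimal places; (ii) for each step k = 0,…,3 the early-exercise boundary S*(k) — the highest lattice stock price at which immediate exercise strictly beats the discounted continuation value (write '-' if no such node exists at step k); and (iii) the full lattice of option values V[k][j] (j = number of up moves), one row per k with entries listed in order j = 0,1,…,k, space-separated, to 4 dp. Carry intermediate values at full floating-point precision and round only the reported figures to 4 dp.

price = 2.2128
boundary = - - - 93.9834
tree:
2.2128
4.2423 0.2253
8.1104 0.4549 0.0000
15.4566 0.9185 0.0000 0.0000
27.3389 1.8546 0.0000 0.0000 0.0000

Δt=0.19900  u=1.14473  d=0.87357  q=0.50017  discount=0.99089
step 4 (expiry): payoffs max(K−S,0) = 27.3389 1.8546 0.0000 0.0000 0.0000
step 3: (k=3,j=0): S=93.9834, (K−S)⁺=15.4566, hold=14.4593 ⇒ V=15.4566 exercise | (k=3,j=1): S=123.1560, (K−S)⁺=0.0000, hold=0.9185 ⇒ V=0.9185 continue | (k=3,j=2): S=161.3837, (K−S)⁺=0.0000, hold=0.0000 ⇒ V=0.0000 continue | (k=3,j=3): S=211.4773, (K−S)⁺=0.0000, hold=0.0000 ⇒ V=0.0000 continue  boundary S*=93.9834
step 2: (k=2,j=0): S=107.5854, (K−S)⁺=1.8546, hold=8.1104 ⇒ V=8.1104 continue | (k=2,j=1): S=140.9800, (K−S)⁺=0.0000, hold=0.4549 ⇒ V=0.4549 continue | (k=2,j=2): S=184.7403, (K−S)⁺=0.0000, hold=0.0000 ⇒ V=0.0000 continue  boundary S*=-
step 1: (k=1,j=0): S=123.1560, (K−S)⁺=0.0000, hold=4.2423 ⇒ V=4.2423 continue | (k=1,j=1): S=161.3837, (K−S)⁺=0.0000, hold=0.2253 ⇒ V=0.2253 continue  boundary S*=-
step 0: (k=0,j=0): S=140.9800, (K−S)⁺=0.0000, hold=2.2128 ⇒ V=2.2128 continue  boundary S*=-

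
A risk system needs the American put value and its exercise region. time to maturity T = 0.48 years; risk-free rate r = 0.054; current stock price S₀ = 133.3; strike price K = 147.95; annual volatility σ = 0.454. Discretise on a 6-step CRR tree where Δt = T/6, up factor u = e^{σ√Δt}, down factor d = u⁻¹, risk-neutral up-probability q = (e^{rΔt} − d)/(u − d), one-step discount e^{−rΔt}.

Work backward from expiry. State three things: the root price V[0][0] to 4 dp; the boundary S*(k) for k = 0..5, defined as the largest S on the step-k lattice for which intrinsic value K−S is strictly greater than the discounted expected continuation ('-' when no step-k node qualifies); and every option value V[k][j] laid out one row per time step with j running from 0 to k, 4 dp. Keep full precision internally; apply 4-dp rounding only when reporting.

Δt=0.08000  u=1.13702  d=0.87949  q=0.48475  discount=0.99569
step 6 (expiry): payoffs max(K−S,0) = 86.2590 68.1950 44.8416 14.6500 0.0000 0.0000 0.0000
step 5: (k=5,j=0): S=70.1439, (K−S)⁺=77.8061, hold=77.1683 ⇒ V=77.8061 exercise | (k=5,j=1): S=90.6830, (K−S)⁺=57.2670, hold=56.6292 ⇒ V=57.2670 exercise | (k=5,j=2): S=117.2363, (K−S)⁺=30.7137, hold=30.0759 ⇒ V=30.7137 exercise | (k=5,j=3): S=151.5647, (K−S)⁺=0.0000, hold=7.5158 ⇒ V=7.5158 continue | (k=5,j=4): S=195.9450, (K−S)⁺=0.0000, hold=0.0000 ⇒ V=0.0000 continue | (k=5,j=5): S=253.3204, (K−S)⁺=0.0000, hold=0.0000 ⇒ V=0.0000 continue  boundary S*=117.2363
step 4: (k=4,j=0): S=79.7550, (K−S)⁺=68.1950, hold=67.5572 ⇒ V=68.1950 exercise | (k=4,j=1): S=103.1084, (K−S)⁺=44.8416, hold=44.2038 ⇒ V=44.8416 exercise | (k=4,j=2): S=133.3000, (K−S)⁺=14.6500, hold=19.3845 ⇒ V=19.3845 continue | (k=4,j=3): S=172.3321, (K−S)⁺=0.0000, hold=3.8558 ⇒ V=3.8558 continue | (k=4,j=4): S=222.7933, (K−S)⁺=0.0000, hold=0.0000 ⇒ V=0.0000 continue  boundary S*=103.1084
step 3: (k=3,j=0): S=90.6830, (K−S)⁺=57.2670, hold=56.6292 ⇒ V=57.2670 exercise | (k=3,j=1): S=117.2363, (K−S)⁺=30.7137, hold=32.3611 ⇒ V=32.3611 continue | (k=3,j=2): S=151.5647, (K−S)⁺=0.0000, hold=11.8058 ⇒ V=11.8058 continue | (k=3,j=3): S=195.9450, (K−S)⁺=0.0000, hold=1.9781 ⇒ V=1.9781 continue  boundary S*=90.6830
step 2: (k=2,j=0): S=103.1084, (K−S)⁺=44.8416, hold=44.9990 ⇒ V=44.9990 continue | (k=2,j=1): S=133.3000, (K−S)⁺=14.6500, hold=22.3004 ⇒ V=22.3004 continue | (k=2,j=2): S=172.3321, (K−S)⁺=0.0000, hold=7.0115 ⇒ V=7.0115 continue  boundary S*=-
step 1: (k=1,j=0): S=117.2363, (K−S)⁺=30.7137, hold=33.8492 ⇒ V=33.8492 continue | (k=1,j=1): S=151.5647, (K−S)⁺=0.0000, hold=14.8249 ⇒ V=14.8249 continue  boundary S*=-
step 0: (k=0,j=0): S=133.3000, (K−S)⁺=14.6500, hold=24.5209 ⇒ V=24.5209 continue  boundary S*=-

price = 24.5209
boundary = - - - 90.6830 103.1084 117.2363
tree:
24.5209
33.8492 14.8249
44.9990 22.3004 7.0115
57.2670 32.3611 11.8058 1.9781
68.1950 44.8416 19.3845 3.8558 0.0000
77.8061 57.2670 30.7137 7.5158 0.0000 0.0000
86.2590 68.1950 44.8416 14.6500 0.0000 0.0000 0.0000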